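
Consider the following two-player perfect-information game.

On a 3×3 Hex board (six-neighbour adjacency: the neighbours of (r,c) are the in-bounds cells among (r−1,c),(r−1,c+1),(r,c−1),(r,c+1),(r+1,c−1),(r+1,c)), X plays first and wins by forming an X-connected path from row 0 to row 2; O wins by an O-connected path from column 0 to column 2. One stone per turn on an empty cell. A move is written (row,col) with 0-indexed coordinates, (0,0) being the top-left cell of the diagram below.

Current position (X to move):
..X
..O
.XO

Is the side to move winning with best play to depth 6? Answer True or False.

[..X/..O/.XO] X move#1: (0,0):-1/X.X/..O/.XO, (0,1):-1/.XX/..O/.XO, (1,0):+1/..X/X.O/.XO*, (1,1):+1/..X/.XO/.XO, (2,0):+1/..X/..O/XXO
[..X/X.O/.XO] O move#2: (0,0):-1/O.X/X.O/.XO*, (0,1):-1/.OX/X.O/.XO, (1,1):-1/..X/XOO/.XO, (2,0):-1/..X/X.O/OXO
[O.X/X.O/.XO] X move#3: (0,1):+1/OXX/X.O/.XO*, (1,1):+1/O.X/XXO/.XO, (2,0):+1/O.X/X.O/XXO
[OXX/X.O/.XO] O move#4: (1,1):-1/OXX/XOO/.XO*, (2,0):-1/OXX/X.O/OXO
[OXX/XOO/.XO] X move#5: (2,0):+1/OXX/XOO/XXO*
[OXX/XOO/XXO] end (terminal -1, O#6); searched ..X/..O/.XO to 6

X winning at [..X/..O/.XO]: True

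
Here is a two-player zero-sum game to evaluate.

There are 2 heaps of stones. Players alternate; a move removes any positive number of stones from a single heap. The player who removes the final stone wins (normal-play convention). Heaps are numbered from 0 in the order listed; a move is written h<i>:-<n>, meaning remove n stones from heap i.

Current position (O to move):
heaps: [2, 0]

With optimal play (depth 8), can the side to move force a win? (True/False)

p1 O@[(2,0)]: h0:-1[(1,0)]-1 h0:-2[(0,0)]+1*
p2 X@[(0,0)] terminal -1; root [(2,0)] d8

O winning at [(2,0)]: True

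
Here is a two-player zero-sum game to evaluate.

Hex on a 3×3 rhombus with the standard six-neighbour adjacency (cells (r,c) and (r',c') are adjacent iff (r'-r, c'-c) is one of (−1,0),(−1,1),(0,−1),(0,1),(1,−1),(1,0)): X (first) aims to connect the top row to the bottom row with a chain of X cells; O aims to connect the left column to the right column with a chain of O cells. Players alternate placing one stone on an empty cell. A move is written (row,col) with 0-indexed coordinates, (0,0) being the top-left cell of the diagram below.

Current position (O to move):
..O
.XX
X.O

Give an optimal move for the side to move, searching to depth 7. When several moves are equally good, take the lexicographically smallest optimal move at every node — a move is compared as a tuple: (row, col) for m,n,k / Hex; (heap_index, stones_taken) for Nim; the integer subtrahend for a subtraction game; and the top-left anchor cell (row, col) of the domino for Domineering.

O's best at [..O/.XX/X.O]: (0,1)

ply 1, O at ..O/.XX/X.O | (0,0)=-1→O.O/.XX/X.O; (0,1)=+1→.OO/.XX/X.O*; (1,0)=-1→..O/OXX/X.O; (2,1)=-1→..O/.XX/XOO
ply 2, X at .OO/.XX/X.O | (0,0)=-1→XOO/.XX/X.O*; (1,0)=-1→.OO/XXX/X.O; (2,1)=-1→.OO/.XX/XXO
ply 3, O at XOO/.XX/X.O | (1,0)=+1→XOO/OXX/X.O*; (2,1)=-1→XOO/.XX/XOO
ply 4: XOO/OXX/X.O is terminal -1 (X); from ..O/.XX/X.O depth 7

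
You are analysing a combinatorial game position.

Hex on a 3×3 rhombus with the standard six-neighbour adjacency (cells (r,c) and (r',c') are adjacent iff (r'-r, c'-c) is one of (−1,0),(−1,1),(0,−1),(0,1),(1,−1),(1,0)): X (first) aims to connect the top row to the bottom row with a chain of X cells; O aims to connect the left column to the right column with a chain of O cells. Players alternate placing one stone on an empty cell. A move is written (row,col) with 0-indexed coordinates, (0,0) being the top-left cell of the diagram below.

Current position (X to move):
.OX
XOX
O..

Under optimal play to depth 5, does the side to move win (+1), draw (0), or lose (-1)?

[.OX/XOX/O..] X move#1: (0,0):+1/XOX/XOX/O..*, (2,1):+1/.OX/XOX/OX., (2,2):+1/.OX/XOX/O.X
[XOX/XOX/O..] O move#2: (2,1):-1/XOX/XOX/OO.*, (2,2):-1/XOX/XOX/O.O
[XOX/XOX/OO.] X move#3: (2,2):+1/XOX/XOX/OOX*
[XOX/XOX/OOX] end (terminal -1, O#4); searched .OX/XOX/O.. to 5

value(.OX/XOX/O.., X) = +1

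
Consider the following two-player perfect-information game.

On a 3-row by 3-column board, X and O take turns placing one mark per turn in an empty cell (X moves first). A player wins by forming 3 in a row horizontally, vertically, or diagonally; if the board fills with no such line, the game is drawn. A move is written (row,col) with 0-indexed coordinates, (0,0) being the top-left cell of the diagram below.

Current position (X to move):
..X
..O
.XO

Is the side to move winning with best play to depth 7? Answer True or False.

X winning at [..X/..O/.XO]: True

[..X/..O/.XO] X move#1: (0,0):+1/X.X/..O/.XO*, (0,1):+1/.XX/..O/.XO, (1,0):+1/..X/X.O/.XO, (1,1):+1/..X/.XO/.XO, (2,0):-1/..X/..O/XXO
[X.X/..O/.XO] O move#2: (0,1):-1/XOX/..O/.XO*, (1,0):-1/X.X/O.O/.XO, (1,1):-1/X.X/.OO/.XO, (2,0):-1/X.X/..O/OXO
[XOX/..O/.XO] X move#3: (1,0):+0/XOX/X.O/.XO, (1,1):+0/XOX/.XO/.XO, (2,0):+1/XOX/..O/XXO*
[XOX/..O/XXO] O move#4: (1,0):-1/XOX/O.O/XXO*, (1,1):-1/XOX/.OO/XXO
[XOX/O.O/XXO] X move#5: (1,1):+1/XOX/OXO/XXO*
[XOX/OXO/XXO] end (terminal -1, O#6); searched ..X/..O/.XO to 7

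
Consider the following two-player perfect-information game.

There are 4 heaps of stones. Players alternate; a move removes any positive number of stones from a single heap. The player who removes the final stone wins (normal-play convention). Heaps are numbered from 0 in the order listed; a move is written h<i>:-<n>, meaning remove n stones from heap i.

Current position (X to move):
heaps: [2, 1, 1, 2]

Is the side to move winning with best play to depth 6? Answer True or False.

[(2,1,1,2)] X move#1: h0:-1:-1/(1,1,1,2)*, h0:-2:-1/(0,1,1,2), h1:-1:-1/(2,0,1,2), h2:-1:-1/(2,1,0,2), h3:-1:-1/(2,1,1,1), h3:-2:-1/(2,1,1,0)
[(1,1,1,2)] O move#2: h0:-1:-1/(0,1,1,2), h1:-1:-1/(1,0,1,2), h2:-1:-1/(1,1,0,2), h3:-1:+1/(1,1,1,1)*, h3:-2:-1/(1,1,1,0)
[(1,1,1,1)] X move#3: h0:-1:-1/(0,1,1,1)*, h1:-1:-1/(1,0,1,1), h2:-1:-1/(1,1,0,1), h3:-1:-1/(1,1,1,0)
[(0,1,1,1)] O move#4: h1:-1:+1/(0,0,1,1)*, h2:-1:+1/(0,1,0,1), h3:-1:+1/(0,1,1,0)
[(0,0,1,1)] X move#5: h2:-1:-1/(0,0,0,1)*, h3:-1:-1/(0,0,1,0)
[(0,0,0,1)] O move#6: h3:-1:+1/(0,0,0,0)*
[(0,0,0,0)] end (terminal -1, X#7); searched (2,1,1,2) to 6

X winning at [(2,1,1,2)]: False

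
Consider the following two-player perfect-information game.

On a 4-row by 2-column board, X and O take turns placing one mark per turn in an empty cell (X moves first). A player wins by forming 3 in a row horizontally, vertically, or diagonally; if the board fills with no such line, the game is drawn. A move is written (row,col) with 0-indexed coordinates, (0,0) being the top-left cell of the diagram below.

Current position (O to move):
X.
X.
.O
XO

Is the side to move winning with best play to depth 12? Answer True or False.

p1 O@[X./X./.O/XO]: (0,1)[XO/X./.O/XO]-1 (1,1)[X./XO/.O/XO]+1* (2,0)[X./X./OO/XO]+0
p2 X@[X./XO/.O/XO] terminal -1; root [X./X./.O/XO] d12

O winning at [X./X./.O/XO]: True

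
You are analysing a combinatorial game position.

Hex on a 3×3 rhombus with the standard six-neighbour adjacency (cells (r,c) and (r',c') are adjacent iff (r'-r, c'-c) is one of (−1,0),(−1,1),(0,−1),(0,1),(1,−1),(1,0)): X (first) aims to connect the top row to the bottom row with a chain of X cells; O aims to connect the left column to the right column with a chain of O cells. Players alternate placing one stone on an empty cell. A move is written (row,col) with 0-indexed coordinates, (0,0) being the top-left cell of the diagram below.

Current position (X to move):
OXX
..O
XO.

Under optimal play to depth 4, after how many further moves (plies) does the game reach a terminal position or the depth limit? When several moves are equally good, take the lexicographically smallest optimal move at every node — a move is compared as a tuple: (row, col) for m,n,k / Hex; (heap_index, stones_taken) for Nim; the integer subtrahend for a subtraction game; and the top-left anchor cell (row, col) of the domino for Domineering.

ply 1, X at OXX/..O/XO. | (1,0)=+1→OXX/X.O/XO.*; (1,1)=+1→OXX/.XO/XO.; (2,2)=+1→OXX/..O/XOX
ply 2: OXX/X.O/XO. is terminal -1 (O); from OXX/..O/XO. depth 4

PV length from [OXX/..O/XO.]: 1 ply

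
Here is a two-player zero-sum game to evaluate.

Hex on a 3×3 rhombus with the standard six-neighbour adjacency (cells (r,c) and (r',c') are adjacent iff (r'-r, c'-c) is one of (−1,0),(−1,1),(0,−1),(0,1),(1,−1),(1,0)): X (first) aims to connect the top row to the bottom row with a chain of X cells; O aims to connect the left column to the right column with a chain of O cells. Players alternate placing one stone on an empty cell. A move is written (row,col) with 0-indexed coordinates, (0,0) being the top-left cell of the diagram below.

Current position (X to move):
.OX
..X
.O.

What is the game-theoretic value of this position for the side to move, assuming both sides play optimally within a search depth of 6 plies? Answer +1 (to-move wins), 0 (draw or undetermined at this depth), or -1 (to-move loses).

[.OX/..X/.O.] X move#1: (0,0):+1/XOX/..X/.O.*, (1,0):+1/.OX/X.X/.O., (1,1):+1/.OX/.XX/.O., (2,0):+1/.OX/..X/XO., (2,2):+1/.OX/..X/.OX
[XOX/..X/.O.] O move#2: (1,0):-1/XOX/O.X/.O.*, (1,1):-1/XOX/.OX/.O., (2,0):-1/XOX/..X/OO., (2,2):-1/XOX/..X/.OO
[XOX/O.X/.O.] X move#3: (1,1):+1/XOX/OXX/.O.*, (2,0):+1/XOX/O.X/XO., (2,2):+1/XOX/O.X/.OX
[XOX/OXX/.O.] O move#4: (2,0):-1/XOX/OXX/OO.*, (2,2):-1/XOX/OXX/.OO
[XOX/OXX/OO.] X move#5: (2,2):+1/XOX/OXX/OOX*
[XOX/OXX/OOX] end (terminal -1, O#6); searched .OX/..X/.O. to 6

value(.OX/..X/.O., X) = +1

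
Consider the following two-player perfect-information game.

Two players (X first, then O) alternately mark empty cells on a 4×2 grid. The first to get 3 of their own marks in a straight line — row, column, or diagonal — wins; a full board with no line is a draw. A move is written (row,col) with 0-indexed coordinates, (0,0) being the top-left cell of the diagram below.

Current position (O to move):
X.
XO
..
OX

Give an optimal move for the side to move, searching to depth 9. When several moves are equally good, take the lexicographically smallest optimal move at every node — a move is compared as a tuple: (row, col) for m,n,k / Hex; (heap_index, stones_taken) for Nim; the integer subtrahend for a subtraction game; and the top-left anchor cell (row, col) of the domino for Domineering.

O's best at [X./XO/../OX]: (2,0)

p1 O@[X./XO/../OX]: (0,1)[XO/XO/../OX]-1 (2,0)[X./XO/O./OX]+0* (2,1)[X./XO/.O/OX]-1
p2 X@[X./XO/O./OX]: (0,1)[XX/XO/O./OX]+0* (2,1)[X./XO/OX/OX]+0
p3 O@[XX/XO/O./OX]: (2,1)[XX/XO/OO/OX]+0*
p4 X@[XX/XO/OO/OX] terminal +0; root [X./XO/../OX] d9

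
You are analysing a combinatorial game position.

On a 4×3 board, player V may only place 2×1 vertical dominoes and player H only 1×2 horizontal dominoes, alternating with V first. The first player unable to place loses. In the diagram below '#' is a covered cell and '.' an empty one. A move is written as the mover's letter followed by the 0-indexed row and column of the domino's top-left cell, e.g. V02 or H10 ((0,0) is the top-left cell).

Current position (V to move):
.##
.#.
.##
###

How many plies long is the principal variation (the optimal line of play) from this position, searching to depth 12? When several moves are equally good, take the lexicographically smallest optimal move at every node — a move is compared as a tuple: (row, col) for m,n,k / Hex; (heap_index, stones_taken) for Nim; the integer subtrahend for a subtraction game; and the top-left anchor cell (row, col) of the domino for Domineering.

[.##/.#./.##/###] V move#1: V00:+1/###/##./.##/###*, V10:+1/.##/##./###/###
[###/##./.##/###] end (terminal -1, H#2); searched .##/.#./.##/### to 12

PV length from [.##/.#./.##/###]: 1 ply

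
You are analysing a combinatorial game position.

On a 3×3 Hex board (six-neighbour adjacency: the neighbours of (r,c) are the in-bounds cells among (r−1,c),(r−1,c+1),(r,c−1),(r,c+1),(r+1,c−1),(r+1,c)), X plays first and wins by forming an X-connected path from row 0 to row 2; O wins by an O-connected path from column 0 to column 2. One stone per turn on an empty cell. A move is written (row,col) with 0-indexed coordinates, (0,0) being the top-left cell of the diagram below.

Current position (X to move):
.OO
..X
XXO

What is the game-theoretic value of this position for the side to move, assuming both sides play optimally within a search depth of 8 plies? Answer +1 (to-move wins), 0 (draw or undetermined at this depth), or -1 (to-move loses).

[.OO/..X/XXO] X move#1: (0,0):-1/XOO/..X/XXO*, (1,0):-1/.OO/X.X/XXO, (1,1):-1/.OO/.XX/XXO
[XOO/..X/XXO] O move#2: (1,0):+1/XOO/O.X/XXO*, (1,1):-1/XOO/.OX/XXO
[XOO/O.X/XXO] end (terminal -1, X#3); searched .OO/..X/XXO to 8

value(.OO/..X/XXO, X) = -1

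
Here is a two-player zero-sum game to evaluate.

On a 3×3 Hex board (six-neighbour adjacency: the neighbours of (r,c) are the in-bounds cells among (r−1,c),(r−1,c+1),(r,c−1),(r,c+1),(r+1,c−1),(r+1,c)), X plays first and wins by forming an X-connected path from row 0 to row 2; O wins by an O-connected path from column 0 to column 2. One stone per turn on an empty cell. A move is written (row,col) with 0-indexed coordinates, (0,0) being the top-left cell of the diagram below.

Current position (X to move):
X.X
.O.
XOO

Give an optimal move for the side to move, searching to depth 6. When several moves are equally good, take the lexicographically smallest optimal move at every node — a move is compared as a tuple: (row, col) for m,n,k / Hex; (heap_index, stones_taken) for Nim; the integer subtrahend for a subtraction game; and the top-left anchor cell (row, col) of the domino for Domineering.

ply 1, X at X.X/.O./XOO | (0,1)=-1→XXX/.O./XOO; (1,0)=+1→X.X/XO./XOO*; (1,2)=-1→X.X/.OX/XOO
ply 2: X.X/XO./XOO is terminal -1 (O); from X.X/.O./XOO depth 6

X's best at [X.X/.O./XOO]: (1,0)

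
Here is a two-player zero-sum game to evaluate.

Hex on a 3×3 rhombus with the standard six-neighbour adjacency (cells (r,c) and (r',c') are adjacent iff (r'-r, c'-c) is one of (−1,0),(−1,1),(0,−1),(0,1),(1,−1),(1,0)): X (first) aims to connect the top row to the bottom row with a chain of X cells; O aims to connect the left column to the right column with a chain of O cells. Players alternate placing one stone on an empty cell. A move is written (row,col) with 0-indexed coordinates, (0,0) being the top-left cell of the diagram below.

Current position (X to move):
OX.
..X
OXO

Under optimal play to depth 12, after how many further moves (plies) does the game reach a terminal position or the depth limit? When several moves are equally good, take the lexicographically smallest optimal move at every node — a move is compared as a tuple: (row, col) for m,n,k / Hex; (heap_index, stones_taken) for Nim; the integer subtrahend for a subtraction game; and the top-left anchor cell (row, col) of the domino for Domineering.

ply 1, X at OX./..X/OXO | (0,2)=+1→OXX/..X/OXO*; (1,0)=+1→OX./X.X/OXO; (1,1)=+1→OX./.XX/OXO
ply 2: OXX/..X/OXO is terminal -1 (O); from OX./..X/OXO depth 12

PV length from [OX./..X/OXO]: 1 ply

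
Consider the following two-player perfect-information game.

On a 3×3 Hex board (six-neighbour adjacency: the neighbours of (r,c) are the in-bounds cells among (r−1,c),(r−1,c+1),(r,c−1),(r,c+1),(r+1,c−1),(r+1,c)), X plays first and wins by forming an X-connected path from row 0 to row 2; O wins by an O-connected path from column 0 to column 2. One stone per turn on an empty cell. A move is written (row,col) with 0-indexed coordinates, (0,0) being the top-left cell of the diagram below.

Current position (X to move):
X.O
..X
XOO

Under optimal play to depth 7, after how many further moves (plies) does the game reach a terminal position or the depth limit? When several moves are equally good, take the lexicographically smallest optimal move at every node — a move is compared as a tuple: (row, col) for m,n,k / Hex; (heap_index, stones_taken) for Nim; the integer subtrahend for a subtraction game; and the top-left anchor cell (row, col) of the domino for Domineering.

PV length from [X.O/..X/XOO]: 3 plies

ply 1, X at X.O/..X/XOO | (0,1)=+1→XXO/..X/XOO*; (1,0)=+1→X.O/X.X/XOO; (1,1)=+1→X.O/.XX/XOO
ply 2, O at XXO/..X/XOO | (1,0)=-1→XXO/O.X/XOO*; (1,1)=-1→XXO/.OX/XOO
ply 3, X at XXO/O.X/XOO | (1,1)=+1→XXO/OXX/XOO*
ply 4: XXO/OXX/XOO is terminal -1 (O); from X.O/..X/XOO depth 7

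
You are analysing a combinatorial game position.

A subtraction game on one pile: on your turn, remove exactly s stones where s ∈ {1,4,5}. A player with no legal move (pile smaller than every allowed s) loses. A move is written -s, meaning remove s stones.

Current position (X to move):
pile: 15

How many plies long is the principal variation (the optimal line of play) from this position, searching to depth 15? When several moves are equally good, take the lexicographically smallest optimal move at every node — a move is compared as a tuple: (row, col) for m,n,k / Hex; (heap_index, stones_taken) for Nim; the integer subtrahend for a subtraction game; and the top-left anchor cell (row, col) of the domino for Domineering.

PV length from [15]: 7 plies

p1 X@[15]: -1[14]-1 -4[11]-1 -5[10]+1*
p2 O@[10]: -1[9]-1* -4[6]-1 -5[5]-1
p3 X@[9]: -1[8]+1* -4[5]-1 -5[4]-1
p4 O@[8]: -1[7]-1* -4[4]-1 -5[3]-1
p5 X@[7]: -1[6]-1 -4[3]-1 -5[2]+1*
p6 O@[2]: -1[1]-1*
p7 X@[1]: -1[0]+1*
p8 O@[0] terminal -1; root [15] d15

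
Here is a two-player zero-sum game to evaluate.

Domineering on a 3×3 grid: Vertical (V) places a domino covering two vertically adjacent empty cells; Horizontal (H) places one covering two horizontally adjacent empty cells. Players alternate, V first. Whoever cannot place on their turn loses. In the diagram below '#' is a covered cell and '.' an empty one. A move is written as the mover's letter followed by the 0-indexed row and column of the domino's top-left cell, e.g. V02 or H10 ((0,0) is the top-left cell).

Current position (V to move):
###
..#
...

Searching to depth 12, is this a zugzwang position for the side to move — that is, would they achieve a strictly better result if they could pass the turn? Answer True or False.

[###/..#/...] V move#1: V10:-1/###/#.#/#.., V11:+1/###/.##/.#.*
[###/.##/.#.] end (terminal -1, H#2); searched ###/..#/... to 12
pass branch (H moves first from the same position):
  | [###/..#/...] H move#1: H10:+1/###/###/...*, H20:+1/###/..#/##., H21:-1/###/..#/.##
  | [###/###/...] end (terminal -1, V#2); searched ###/..#/... to 12
V moving scores +1; V passing scores -1

zugzwang(###/..#/..., V) = False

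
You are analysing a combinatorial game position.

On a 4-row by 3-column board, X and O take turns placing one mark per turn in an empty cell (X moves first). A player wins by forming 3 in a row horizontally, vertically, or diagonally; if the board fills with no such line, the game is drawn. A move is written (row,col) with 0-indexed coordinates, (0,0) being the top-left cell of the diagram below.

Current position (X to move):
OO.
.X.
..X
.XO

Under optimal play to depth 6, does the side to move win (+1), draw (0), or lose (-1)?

value(OO./.X./..X/.XO, X) = +1

p1 X@[OO./.X./..X/.XO]: (0,2)[OOX/.X./..X/.XO]+1* (1,0)[OO./XX./..X/.XO]-1 (1,2)[OO./.XX/..X/.XO]-1 (2,0)[OO./.X./X.X/.XO]-1 (2,1)[OO./.X./.XX/.XO]+1 (3,0)[OO./.X./..X/XXO]-1
p2 O@[OOX/.X./..X/.XO]: (1,0)[OOX/OX./..X/.XO]-1* (1,2)[OOX/.XO/..X/.XO]-1 (2,0)[OOX/.X./O.X/.XO]-1 (2,1)[OOX/.X./.OX/.XO]-1 (3,0)[OOX/.X./..X/OXO]-1
p3 X@[OOX/OX./..X/.XO]: (1,2)[OOX/OXX/..X/.XO]+1* (2,0)[OOX/OX./X.X/.XO]+1 (2,1)[OOX/OX./.XX/.XO]+1 (3,0)[OOX/OX./..X/XXO]-1
p4 O@[OOX/OXX/..X/.XO] terminal -1; root [OO./.X./..X/.XO] d6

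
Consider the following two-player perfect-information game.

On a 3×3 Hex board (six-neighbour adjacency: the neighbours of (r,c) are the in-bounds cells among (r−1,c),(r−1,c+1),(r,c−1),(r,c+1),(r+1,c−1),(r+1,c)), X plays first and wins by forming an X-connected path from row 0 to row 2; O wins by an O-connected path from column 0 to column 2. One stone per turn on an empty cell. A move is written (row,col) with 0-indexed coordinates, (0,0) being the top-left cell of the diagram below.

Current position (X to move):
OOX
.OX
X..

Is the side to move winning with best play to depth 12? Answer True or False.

X winning at [OOX/.OX/X..]: True

[OOX/.OX/X..] X move#1: (1,0):+1/OOX/XOX/X..*, (2,1):+1/OOX/.OX/XX., (2,2):+1/OOX/.OX/X.X
[OOX/XOX/X..] O move#2: (2,1):-1/OOX/XOX/XO.*, (2,2):-1/OOX/XOX/X.O
[OOX/XOX/XO.] X move#3: (2,2):+1/OOX/XOX/XOX*
[OOX/XOX/XOX] end (terminal -1, O#4); searched OOX/.OX/X.. to 12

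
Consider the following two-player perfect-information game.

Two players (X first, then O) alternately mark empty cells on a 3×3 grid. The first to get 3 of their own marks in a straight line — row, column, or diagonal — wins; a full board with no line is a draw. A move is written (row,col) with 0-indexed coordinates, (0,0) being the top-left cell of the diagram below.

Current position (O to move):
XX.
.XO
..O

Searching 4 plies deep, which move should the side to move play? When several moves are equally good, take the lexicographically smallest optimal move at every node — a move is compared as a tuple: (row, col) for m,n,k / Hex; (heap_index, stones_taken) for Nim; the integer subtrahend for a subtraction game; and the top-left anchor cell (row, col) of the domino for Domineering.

[XX./.XO/..O] O move#1: (0,2):+1/XXO/.XO/..O*, (1,0):-1/XX./OXO/..O, (2,0):-1/XX./.XO/O.O, (2,1):-1/XX./.XO/.OO
[XXO/.XO/..O] end (terminal -1, X#2); searched XX./.XO/..O to 4

O's best at [XX./.XO/..O]: (0,2)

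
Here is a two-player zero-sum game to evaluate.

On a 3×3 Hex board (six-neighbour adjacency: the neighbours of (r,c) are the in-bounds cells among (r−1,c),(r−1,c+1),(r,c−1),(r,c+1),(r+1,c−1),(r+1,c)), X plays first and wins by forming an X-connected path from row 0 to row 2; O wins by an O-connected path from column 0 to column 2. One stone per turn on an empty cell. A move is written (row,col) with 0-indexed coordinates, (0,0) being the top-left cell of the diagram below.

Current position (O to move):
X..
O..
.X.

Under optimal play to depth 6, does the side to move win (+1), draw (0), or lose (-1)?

[X../O../.X.] O move#1: (0,1):-1/XO./O../.X., (0,2):+1/X.O/O../.X.*, (1,1):+1/X../OO./.X., (1,2):-1/X../O.O/.X., (2,0):-1/X../O../OX., (2,2):-1/X../O../.XO
[X.O/O../.X.] X move#2: (0,1):-1/XXO/O../.X.*, (1,1):-1/X.O/OX./.X., (1,2):-1/X.O/O.X/.X., (2,0):-1/X.O/O../XX., (2,2):-1/X.O/O../.XX
[XXO/O../.X.] O move#3: (1,1):+1/XXO/OO./.X.*, (1,2):-1/XXO/O.O/.X., (2,0):-1/XXO/O../OX., (2,2):-1/XXO/O../.XO
[XXO/OO./.X.] end (terminal -1, X#4); searched X../O../.X. to 6

value(X../O../.X., O) = +1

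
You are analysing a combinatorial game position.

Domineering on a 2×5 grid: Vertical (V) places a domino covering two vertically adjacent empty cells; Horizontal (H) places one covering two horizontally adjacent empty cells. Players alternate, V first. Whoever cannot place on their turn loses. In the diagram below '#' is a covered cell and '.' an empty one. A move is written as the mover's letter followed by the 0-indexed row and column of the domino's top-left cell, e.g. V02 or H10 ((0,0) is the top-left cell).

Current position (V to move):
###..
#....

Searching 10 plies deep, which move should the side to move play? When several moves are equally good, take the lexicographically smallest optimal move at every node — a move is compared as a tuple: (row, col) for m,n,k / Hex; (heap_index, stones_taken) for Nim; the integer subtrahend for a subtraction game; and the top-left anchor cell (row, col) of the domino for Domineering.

V's best at [###../#....]: V03

p1 V@[###../#....]: V03[####./#..#.]+1* V04[###.#/#...#]-1
p2 H@[####./#..#.]: H11[####./####.]-1*
p3 V@[####./####.]: V04[#####/#####]+1*
p4 H@[#####/#####] terminal -1; root [###../#....] d10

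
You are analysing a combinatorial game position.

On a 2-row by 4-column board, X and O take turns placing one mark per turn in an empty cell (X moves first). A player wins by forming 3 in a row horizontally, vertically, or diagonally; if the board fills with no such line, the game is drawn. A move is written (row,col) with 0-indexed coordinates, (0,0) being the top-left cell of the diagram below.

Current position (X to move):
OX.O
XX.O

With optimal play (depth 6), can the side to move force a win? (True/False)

X winning at [OX.O/XX.O]: True

p1 X@[OX.O/XX.O]: (0,2)[OXXO/XX.O]+0 (1,2)[OX.O/XXXO]+1*
p2 O@[OX.O/XXXO] terminal -1; root [OX.O/XX.O] d6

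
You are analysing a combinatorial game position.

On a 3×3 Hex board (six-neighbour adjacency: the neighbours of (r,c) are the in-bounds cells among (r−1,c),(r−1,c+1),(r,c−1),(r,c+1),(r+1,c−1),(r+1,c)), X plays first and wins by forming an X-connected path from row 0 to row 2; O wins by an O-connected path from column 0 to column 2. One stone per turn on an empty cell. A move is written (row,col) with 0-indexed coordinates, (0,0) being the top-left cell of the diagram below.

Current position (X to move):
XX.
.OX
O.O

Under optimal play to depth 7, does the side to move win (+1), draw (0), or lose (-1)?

value(XX./.OX/O.O, X) = -1

[XX./.OX/O.O] X move#1: (0,2):-1/XXX/.OX/O.O*, (1,0):-1/XX./XOX/O.O, (2,1):-1/XX./.OX/OXO
[XXX/.OX/O.O] O move#2: (1,0):-1/XXX/OOX/O.O, (2,1):+1/XXX/.OX/OOO*
[XXX/.OX/OOO] end (terminal -1, X#3); searched XX./.OX/O.O to 7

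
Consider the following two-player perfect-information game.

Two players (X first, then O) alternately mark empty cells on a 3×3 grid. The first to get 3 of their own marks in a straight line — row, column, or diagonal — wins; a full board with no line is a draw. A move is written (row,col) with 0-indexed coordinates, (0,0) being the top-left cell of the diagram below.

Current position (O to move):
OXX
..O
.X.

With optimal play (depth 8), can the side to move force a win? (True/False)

O winning at [OXX/..O/.X.]: True

[OXX/..O/.X.] O move#1: (1,0):-1/OXX/O.O/.X., (1,1):+1/OXX/.OO/.X.*, (2,0):-1/OXX/..O/OX., (2,2):-1/OXX/..O/.XO
[OXX/.OO/.X.] X move#2: (1,0):-1/OXX/XOO/.X.*, (2,0):-1/OXX/.OO/XX., (2,2):-1/OXX/.OO/.XX
[OXX/XOO/.X.] O move#3: (2,0):+0/OXX/XOO/OX., (2,2):+1/OXX/XOO/.XO*
[OXX/XOO/.XO] end (terminal -1, X#4); searched OXX/..O/.X. to 8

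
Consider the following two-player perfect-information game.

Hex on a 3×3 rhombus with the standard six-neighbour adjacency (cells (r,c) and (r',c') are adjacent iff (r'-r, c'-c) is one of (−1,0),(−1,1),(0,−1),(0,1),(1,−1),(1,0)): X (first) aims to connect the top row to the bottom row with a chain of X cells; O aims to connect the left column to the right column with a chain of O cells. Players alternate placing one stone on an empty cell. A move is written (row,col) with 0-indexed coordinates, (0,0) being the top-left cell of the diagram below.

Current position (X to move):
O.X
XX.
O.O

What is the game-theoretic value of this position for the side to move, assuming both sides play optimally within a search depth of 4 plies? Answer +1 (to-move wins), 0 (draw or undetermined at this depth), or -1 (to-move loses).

[O.X/XX./O.O] X move#1: (0,1):-1/OXX/XX./O.O, (1,2):-1/O.X/XXX/O.O, (2,1):+1/O.X/XX./OXO*
[O.X/XX./OXO] end (terminal -1, O#2); searched O.X/XX./O.O to 4

value(O.X/XX./O.O, X) = +1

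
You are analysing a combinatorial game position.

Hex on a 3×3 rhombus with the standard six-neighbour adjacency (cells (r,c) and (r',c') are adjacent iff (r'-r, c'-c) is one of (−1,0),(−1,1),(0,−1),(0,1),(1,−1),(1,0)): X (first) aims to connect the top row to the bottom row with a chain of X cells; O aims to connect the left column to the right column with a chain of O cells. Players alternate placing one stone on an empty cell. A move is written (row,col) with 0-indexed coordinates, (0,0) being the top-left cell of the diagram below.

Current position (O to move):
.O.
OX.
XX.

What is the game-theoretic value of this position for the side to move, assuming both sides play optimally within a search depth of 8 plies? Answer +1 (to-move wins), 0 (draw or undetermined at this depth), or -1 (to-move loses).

[.O./OX./XX.] O move#1: (0,0):-1/OO./OX./XX., (0,2):+1/.OO/OX./XX.*, (1,2):-1/.O./OXO/XX., (2,2):-1/.O./OX./XXO
[.OO/OX./XX.] end (terminal -1, X#2); searched .O./OX./XX. to 8

value(.O./OX./XX., O) = +1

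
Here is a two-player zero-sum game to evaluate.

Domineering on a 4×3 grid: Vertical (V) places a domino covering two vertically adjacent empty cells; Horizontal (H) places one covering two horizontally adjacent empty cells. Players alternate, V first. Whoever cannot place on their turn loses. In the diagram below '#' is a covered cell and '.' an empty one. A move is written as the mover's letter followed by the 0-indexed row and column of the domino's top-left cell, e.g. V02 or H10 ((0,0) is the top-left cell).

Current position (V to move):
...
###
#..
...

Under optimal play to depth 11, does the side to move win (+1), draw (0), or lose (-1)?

value(.../###/#../..., V) = +1

p1 V@[.../###/#../...]: V21[.../###/##./.#.]+1* V22[.../###/#.#/..#]-1
p2 H@[.../###/##./.#.]: H00[##./###/##./.#.]-1* H01[.##/###/##./.#.]-1
p3 V@[##./###/##./.#.]: V22[##./###/###/.##]+1*
p4 H@[##./###/###/.##] terminal -1; root [.../###/#../...] d11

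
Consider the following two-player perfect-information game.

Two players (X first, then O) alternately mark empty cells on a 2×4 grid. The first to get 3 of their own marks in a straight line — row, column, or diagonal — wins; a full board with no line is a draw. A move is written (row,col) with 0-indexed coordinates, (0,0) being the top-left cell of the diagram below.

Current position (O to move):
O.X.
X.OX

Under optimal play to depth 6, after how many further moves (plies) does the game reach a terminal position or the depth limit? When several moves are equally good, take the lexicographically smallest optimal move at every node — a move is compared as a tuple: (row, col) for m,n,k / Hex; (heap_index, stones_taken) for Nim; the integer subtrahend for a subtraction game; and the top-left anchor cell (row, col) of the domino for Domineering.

p1 O@[O.X./X.OX]: (0,1)[OOX./X.OX]+0* (0,3)[O.XO/X.OX]+0 (1,1)[O.X./XOOX]+0
p2 X@[OOX./X.OX]: (0,3)[OOXX/X.OX]+0* (1,1)[OOX./XXOX]+0
p3 O@[OOXX/X.OX]: (1,1)[OOXX/XOOX]+0*
p4 X@[OOXX/XOOX] terminal +0; root [O.X./X.OX] d6

PV length from [O.X./X.OX]: 3 plies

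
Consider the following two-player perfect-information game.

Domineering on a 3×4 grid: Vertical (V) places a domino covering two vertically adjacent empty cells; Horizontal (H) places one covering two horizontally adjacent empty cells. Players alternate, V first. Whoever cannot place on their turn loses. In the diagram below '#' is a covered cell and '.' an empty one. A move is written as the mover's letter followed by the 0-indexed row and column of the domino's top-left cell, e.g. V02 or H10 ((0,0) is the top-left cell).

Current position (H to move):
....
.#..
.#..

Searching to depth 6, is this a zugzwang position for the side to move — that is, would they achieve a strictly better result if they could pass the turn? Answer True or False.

zugzwang(..../.#../.#.., H) = False

[..../.#../.#..] H move#1: H00:-1/##../.#../.#.., H01:-1/.##./.#../.#.., H02:-1/..##/.#../.#.., H12:+1/..../.###/.#..*, H22:-1/..../.#../.###
[..../.###/.#..] V move#2: V00:-1/#.../####/.#..*, V10:-1/..../####/##..
[#.../####/.#..] H move#3: H01:+1/###./####/.#..*, H02:+1/#.##/####/.#.., H22:+1/#.../####/.###
[###./####/.#..] end (terminal -1, V#4); searched ..../.#../.#.. to 6
suppose H passes — search the same position with V to move:
pass> [..../.#../.#..] V move#1: V00:-1/#.../##../.#.., V02:+1/..#./.##./.#..*, V03:+1/...#/.#.#/.#.., V10:-1/..../##../##.., V12:+1/..../.##./.##., V13:+1/..../.#.#/.#.#
pass> [..#./.##./.#..] H move#2: H00:-1/###./.##./.#..*, H22:-1/..#./.##./.###
pass> [###./.##./.#..] V move#3: V03:+1/####/.###/.#..*, V10:+1/###./###./##.., V13:+1/###./.###/.#.#
pass> [####/.###/.#..] H move#4: H22:-1/####/.###/.###*
pass> [####/.###/.###] V move#5: V10:+1/####/####/####*
pass> [####/####/####] end (terminal -1, H#6); searched ..../.#../.#.. to 6
for H: play +1, pass -1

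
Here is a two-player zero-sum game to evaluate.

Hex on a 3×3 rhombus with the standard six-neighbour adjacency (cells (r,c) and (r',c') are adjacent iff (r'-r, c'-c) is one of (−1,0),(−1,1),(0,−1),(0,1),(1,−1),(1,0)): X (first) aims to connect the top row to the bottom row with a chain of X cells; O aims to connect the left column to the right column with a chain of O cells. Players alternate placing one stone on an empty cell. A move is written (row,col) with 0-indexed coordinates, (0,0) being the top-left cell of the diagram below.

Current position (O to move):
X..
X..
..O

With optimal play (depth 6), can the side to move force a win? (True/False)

[X../X../..O] O move#1: (0,1):-1/XO./X../..O, (0,2):-1/X.O/X../..O, (1,1):-1/X../XO./..O, (1,2):-1/X../X.O/..O, (2,0):+1/X../X../O.O*, (2,1):-1/X../X../.OO
[X../X../O.O] X move#2: (0,1):-1/XX./X../O.O*, (0,2):-1/X.X/X../O.O, (1,1):-1/X../XX./O.O, (1,2):-1/X../X.X/O.O, (2,1):-1/X../X../OXO
[XX./X../O.O] O move#3: (0,2):+1/XXO/X../O.O*, (1,1):+1/XX./XO./O.O, (1,2):+1/XX./X.O/O.O, (2,1):+1/XX./X../OOO
[XXO/X../O.O] X move#4: (1,1):-1/XXO/XX./O.O*, (1,2):-1/XXO/X.X/O.O, (2,1):-1/XXO/X../OXO
[XXO/XX./O.O] O move#5: (1,2):-1/XXO/XXO/O.O, (2,1):+1/XXO/XX./OOO*
[XXO/XX./OOO] end (terminal -1, X#6); searched X../X../..O to 6

O winning at [X../X../..O]: True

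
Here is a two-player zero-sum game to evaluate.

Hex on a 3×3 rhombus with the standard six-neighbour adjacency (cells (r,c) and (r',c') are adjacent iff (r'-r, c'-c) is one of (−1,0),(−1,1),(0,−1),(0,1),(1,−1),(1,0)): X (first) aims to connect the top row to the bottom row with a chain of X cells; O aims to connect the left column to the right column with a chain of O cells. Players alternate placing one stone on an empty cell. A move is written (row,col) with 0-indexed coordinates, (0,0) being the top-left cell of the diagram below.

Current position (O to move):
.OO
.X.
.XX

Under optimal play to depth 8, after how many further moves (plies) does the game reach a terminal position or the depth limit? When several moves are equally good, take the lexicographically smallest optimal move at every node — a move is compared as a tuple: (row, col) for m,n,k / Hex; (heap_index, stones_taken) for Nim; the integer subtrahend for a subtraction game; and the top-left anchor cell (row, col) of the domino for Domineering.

PV length from [.OO/.X./.XX]: 1 ply

p1 O@[.OO/.X./.XX]: (0,0)[OOO/.X./.XX]+1* (1,0)[.OO/OX./.XX]+1 (1,2)[.OO/.XO/.XX]+1 (2,0)[.OO/.X./OXX]+1
p2 X@[OOO/.X./.XX] terminal -1; root [.OO/.X./.XX] d8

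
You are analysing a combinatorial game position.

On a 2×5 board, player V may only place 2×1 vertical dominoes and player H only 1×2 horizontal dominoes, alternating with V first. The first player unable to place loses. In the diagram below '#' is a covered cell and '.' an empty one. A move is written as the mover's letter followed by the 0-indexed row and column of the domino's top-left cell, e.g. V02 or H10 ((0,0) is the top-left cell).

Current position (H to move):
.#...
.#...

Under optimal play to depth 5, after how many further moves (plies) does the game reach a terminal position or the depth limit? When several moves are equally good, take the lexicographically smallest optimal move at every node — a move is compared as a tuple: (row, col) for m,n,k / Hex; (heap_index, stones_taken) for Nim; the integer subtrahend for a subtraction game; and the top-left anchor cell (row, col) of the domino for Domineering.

ply 1, H at .#.../.#... | H02=-1→.###./.#...*; H03=-1→.#.##/.#...; H12=-1→.#.../.###.; H13=-1→.#.../.#.##
ply 2, V at .###./.#... | V00=-1→####./##...; V04=+1→.####/.#..#*
ply 3, H at .####/.#..# | H12=-1→.####/.####*
ply 4, V at .####/.#### | V00=+1→#####/#####*
ply 5: #####/##### is terminal -1 (H); from .#.../.#... depth 5

PV length from [.#.../.#...]: 4 plies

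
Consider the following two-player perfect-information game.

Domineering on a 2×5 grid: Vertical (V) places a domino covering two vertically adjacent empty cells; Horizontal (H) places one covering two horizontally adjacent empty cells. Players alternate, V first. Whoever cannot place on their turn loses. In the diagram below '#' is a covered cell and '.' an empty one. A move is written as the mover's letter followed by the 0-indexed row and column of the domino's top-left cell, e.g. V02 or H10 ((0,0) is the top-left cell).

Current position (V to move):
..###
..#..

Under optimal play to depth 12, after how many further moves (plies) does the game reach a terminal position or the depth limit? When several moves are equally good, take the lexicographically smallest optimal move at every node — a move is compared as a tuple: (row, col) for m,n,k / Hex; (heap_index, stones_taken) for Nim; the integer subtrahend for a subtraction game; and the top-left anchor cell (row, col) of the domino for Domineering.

PV length from [..###/..#..]: 3 plies

p1 V@[..###/..#..]: V00[#.###/#.#..]+1* V01[.####/.##..]+1
p2 H@[#.###/#.#..]: H13[#.###/#.###]-1*
p3 V@[#.###/#.###]: V01[#####/#####]+1*
p4 H@[#####/#####] terminal -1; root [..###/..#..] d12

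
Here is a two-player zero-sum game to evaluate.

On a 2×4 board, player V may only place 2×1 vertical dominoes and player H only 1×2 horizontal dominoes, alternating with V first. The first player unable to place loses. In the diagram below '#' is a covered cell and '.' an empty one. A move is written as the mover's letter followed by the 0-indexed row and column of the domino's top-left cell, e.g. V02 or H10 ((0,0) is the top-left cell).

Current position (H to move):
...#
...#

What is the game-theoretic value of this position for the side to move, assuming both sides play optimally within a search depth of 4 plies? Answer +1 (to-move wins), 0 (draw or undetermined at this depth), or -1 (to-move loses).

[...#/...#] H move#1: H00:+1/##.#/...#*, H01:+1/.###/...#, H10:+1/...#/##.#, H11:+1/...#/.###
[##.#/...#] V move#2: V02:-1/####/..##*
[####/..##] H move#3: H10:+1/####/####*
[####/####] end (terminal -1, V#4); searched ...#/...# to 4

value(...#/...#, H) = +1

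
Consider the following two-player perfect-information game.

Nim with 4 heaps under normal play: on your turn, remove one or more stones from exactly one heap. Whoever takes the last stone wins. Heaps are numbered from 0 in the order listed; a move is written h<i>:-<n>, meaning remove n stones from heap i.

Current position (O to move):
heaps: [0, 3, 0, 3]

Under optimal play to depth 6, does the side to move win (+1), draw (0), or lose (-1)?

ply 1, O at (0,3,0,3) | h1:-1=-1→(0,2,0,3)*; h1:-2=-1→(0,1,0,3); h1:-3=-1→(0,0,0,3); h3:-1=-1→(0,3,0,2); h3:-2=-1→(0,3,0,1); h3:-3=-1→(0,3,0,0)
ply 2, X at (0,2,0,3) | h1:-1=-1→(0,1,0,3); h1:-2=-1→(0,0,0,3); h3:-1=+1→(0,2,0,2)*; h3:-2=-1→(0,2,0,1); h3:-3=-1→(0,2,0,0)
ply 3, O at (0,2,0,2) | h1:-1=-1→(0,1,0,2)*; h1:-2=-1→(0,0,0,2); h3:-1=-1→(0,2,0,1); h3:-2=-1→(0,2,0,0)
ply 4, X at (0,1,0,2) | h1:-1=-1→(0,0,0,2); h3:-1=+1→(0,1,0,1)*; h3:-2=-1→(0,1,0,0)
ply 5, O at (0,1,0,1) | h1:-1=-1→(0,0,0,1)*; h3:-1=-1→(0,1,0,0)
ply 6, X at (0,0,0,1) | h3:-1=+1→(0,0,0,0)*
ply 7: (0,0,0,0) is terminal -1 (O); from (0,3,0,3) depth 6

value((0,3,0,3), O) = -1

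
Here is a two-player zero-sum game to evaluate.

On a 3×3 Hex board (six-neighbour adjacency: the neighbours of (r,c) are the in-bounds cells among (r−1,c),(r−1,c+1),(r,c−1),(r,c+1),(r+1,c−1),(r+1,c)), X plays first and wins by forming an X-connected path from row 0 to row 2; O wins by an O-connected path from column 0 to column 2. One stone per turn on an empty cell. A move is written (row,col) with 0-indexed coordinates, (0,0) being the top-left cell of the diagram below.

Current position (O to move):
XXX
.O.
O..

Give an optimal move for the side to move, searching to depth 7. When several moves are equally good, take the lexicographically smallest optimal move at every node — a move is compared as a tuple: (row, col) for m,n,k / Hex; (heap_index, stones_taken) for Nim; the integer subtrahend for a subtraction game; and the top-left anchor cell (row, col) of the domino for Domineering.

[XXX/.O./O..] O move#1: (1,0):-1/XXX/OO./O.., (1,2):+1/XXX/.OO/O..*, (2,1):+1/XXX/.O./OO., (2,2):+1/XXX/.O./O.O
[XXX/.OO/O..] end (terminal -1, X#2); searched XXX/.O./O.. to 7

O's best at [XXX/.O./O..]: (1,2)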